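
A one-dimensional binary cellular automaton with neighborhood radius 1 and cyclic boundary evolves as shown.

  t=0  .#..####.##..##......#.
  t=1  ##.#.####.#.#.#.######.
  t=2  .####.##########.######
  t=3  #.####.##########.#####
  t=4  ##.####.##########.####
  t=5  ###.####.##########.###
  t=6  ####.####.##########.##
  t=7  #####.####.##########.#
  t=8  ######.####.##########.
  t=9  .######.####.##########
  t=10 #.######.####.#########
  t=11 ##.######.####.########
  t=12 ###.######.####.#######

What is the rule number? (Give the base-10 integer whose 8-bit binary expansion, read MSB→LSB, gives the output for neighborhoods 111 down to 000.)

231

  [7] ### => #  t=0,i=5
  [6] ##. => #  t=0,i=7
  [5] #.# => #  t=0,i=8
  [4] #.. => .  t=0,i=2
  [3] .## => .  t=0,i=4
  [2] .#. => #  t=0,i=1
  [1] ..# => #  t=0,i=0
  [0] ... => #  t=0,i=16
  bits 11100111 = 231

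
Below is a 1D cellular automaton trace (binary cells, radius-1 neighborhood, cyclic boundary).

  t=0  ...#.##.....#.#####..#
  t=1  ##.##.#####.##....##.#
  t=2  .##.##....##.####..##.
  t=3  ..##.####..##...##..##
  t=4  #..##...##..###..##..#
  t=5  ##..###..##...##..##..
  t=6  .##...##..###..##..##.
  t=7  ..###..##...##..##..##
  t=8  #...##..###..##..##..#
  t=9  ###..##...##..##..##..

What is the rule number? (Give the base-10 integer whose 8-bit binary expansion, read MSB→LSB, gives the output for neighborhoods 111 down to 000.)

117

  nb ###: next=.  (t=0,i=15, bit7=0)
  nb ##.: next=#  (t=0,i=6, bit6=1)
  nb #.#: next=#  (t=0,i=4, bit5=1)
  nb #..: next=#  (t=0,i=0, bit4=1)
  nb .##: next=.  (t=0,i=5, bit3=0)
  nb .#.: next=#  (t=0,i=3, bit2=1)
  nb ..#: next=.  (t=0,i=2, bit1=0)
  nb ...: next=#  (t=0,i=1, bit0=1)
  bits 01110101 = 117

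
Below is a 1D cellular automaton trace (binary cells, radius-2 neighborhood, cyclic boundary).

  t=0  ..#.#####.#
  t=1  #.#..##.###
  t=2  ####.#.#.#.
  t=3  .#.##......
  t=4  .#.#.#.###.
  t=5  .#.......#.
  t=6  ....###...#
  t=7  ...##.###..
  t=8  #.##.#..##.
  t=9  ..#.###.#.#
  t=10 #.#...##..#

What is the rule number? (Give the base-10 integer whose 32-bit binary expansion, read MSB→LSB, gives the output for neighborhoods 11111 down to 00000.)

3176301289

  ##### -> #   bit 31 = 1  t=0,i=6
  ####. -> .   bit 30 = 0  t=0,i=7
  ###.# -> #   bit 29 = 1  t=0,i=8
  ###.. -> #   bit 28 = 1  t=4,i=9
  ##.## -> #   bit 27 = 1  t=1,i=7
  ##.#. -> #   bit 26 = 1  t=0,i=9
  ##..# -> .   bit 25 = 0  t=4,i=10
  ##... -> #   bit 24 = 1  t=3,i=5
  #.### -> .   bit 23 = 0  t=0,i=4
  #.##. -> #   bit 22 = 1  t=3,i=3
  #.#.# -> .   bit 21 = 0  t=2,i=5
  #.#.. -> #   bit 20 = 1  t=0,i=10
  #..## -> .   bit 19 = 0  t=1,i=4
  #..#. -> .   bit 18 = 0  t=0,i=1
  #...# -> #   bit 17 = 1  t=6,i=8
  #.... -> .   bit 16 = 0  t=3,i=6
  .#### -> #   bit 15 = 1  t=0,i=5
  .###. -> .   bit 14 = 0  t=4,i=8
  .##.# -> .   bit 13 = 0  t=1,i=6
  .##.. -> .   bit 12 = 0  t=3,i=4
  .#.## -> .   bit 11 = 0  t=0,i=3
  .#.#. -> .   bit 10 = 0  t=2,i=6
  .#..# -> #   bit 9 = 1  t=0,i=0
  .#... -> .   bit 8 = 0  t=5,i=2
  ..### -> #   bit 7 = 1  t=6,i=4
  ..##. -> #   bit 6 = 1  t=1,i=5
  ..#.# -> #   bit 5 = 1  t=0,i=2
  ..#.. -> .   bit 4 = 0  t=5,i=1
  ...## -> #   bit 3 = 1  t=6,i=3
  ...#. -> .   bit 2 = 0  t=3,i=0
  ....# -> .   bit 1 = 0  t=3,i=10
  ..... -> #   bit 0 = 1  t=3,i=7
  bits 10111101010100101000001011101001 = 3176301289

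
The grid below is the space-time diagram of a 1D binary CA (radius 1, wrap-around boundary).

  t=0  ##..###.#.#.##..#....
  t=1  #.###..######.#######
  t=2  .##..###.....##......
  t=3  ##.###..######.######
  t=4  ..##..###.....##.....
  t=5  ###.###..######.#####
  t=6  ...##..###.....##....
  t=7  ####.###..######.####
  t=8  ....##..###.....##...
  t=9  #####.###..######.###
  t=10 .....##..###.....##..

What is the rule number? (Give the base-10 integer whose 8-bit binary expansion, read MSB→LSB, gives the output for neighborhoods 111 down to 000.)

  ### -> .   bit 7 = 0  t=0,i=5
  ##. -> .   bit 6 = 0  t=0,i=1
  #.# -> #   bit 5 = 1  t=0,i=7
  #.. -> #   bit 4 = 1  t=0,i=2
  .## -> #   bit 3 = 1  t=0,i=0
  .#. -> #   bit 2 = 1  t=0,i=8
  ..# -> #   bit 1 = 1  t=0,i=3
  ... -> #   bit 0 = 1  t=0,i=18
  bits 00111111 = 63

63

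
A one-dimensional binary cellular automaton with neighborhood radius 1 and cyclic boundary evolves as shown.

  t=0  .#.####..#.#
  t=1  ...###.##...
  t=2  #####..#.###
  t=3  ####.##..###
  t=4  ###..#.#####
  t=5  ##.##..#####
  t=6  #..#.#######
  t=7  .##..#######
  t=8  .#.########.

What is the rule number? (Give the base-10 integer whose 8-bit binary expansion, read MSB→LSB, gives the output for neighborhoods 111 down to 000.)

  ### -> #   bit 7 = 1  t=0,i=4
  ##. -> .   bit 6 = 0  t=0,i=6
  #.# -> .   bit 5 = 0  t=0,i=0
  #.. -> #   bit 4 = 1  t=0,i=7
  .## -> #   bit 3 = 1  t=0,i=3
  .#. -> .   bit 2 = 0  t=0,i=1
  ..# -> #   bit 1 = 1  t=0,i=8
  ... -> #   bit 0 = 1  t=1,i=0
  bits 10011011 = 155

155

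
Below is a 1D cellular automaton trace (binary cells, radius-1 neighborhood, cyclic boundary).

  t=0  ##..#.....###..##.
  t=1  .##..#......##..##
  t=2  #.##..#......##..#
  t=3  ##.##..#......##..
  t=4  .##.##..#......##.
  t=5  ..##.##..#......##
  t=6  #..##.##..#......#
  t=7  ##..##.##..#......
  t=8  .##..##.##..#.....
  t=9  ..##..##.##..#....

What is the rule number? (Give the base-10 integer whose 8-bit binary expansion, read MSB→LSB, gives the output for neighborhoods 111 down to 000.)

112

  ###|.  b7=0 t=0,i=11
  ##.|#  b6=1 t=0,i=1
  #.#|#  b5=1 t=0,i=17
  #..|#  b4=1 t=0,i=2
  .##|.  b3=0 t=0,i=0
  .#.|.  b2=0 t=0,i=4
  ..#|.  b1=0 t=0,i=3
  ...|.  b0=0 t=0,i=6
  bits 01110000 = 112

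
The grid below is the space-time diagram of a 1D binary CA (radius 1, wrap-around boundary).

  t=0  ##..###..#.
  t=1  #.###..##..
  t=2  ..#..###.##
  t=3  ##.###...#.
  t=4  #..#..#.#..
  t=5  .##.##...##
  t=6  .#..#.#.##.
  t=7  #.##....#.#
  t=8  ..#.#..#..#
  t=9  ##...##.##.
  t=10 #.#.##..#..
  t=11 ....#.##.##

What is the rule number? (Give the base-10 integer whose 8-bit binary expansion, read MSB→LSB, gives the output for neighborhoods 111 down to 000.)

26

  ### -> .   bit 7 = 0  t=0,i=5
  ##. -> .   bit 6 = 0  t=0,i=1
  #.# -> .   bit 5 = 0  t=0,i=10
  #.. -> #   bit 4 = 1  t=0,i=2
  .## -> #   bit 3 = 1  t=0,i=0
  .#. -> .   bit 2 = 0  t=0,i=9
  ..# -> #   bit 1 = 1  t=0,i=3
  ... -> .   bit 0 = 0  t=3,i=7
  bits 00011010 = 26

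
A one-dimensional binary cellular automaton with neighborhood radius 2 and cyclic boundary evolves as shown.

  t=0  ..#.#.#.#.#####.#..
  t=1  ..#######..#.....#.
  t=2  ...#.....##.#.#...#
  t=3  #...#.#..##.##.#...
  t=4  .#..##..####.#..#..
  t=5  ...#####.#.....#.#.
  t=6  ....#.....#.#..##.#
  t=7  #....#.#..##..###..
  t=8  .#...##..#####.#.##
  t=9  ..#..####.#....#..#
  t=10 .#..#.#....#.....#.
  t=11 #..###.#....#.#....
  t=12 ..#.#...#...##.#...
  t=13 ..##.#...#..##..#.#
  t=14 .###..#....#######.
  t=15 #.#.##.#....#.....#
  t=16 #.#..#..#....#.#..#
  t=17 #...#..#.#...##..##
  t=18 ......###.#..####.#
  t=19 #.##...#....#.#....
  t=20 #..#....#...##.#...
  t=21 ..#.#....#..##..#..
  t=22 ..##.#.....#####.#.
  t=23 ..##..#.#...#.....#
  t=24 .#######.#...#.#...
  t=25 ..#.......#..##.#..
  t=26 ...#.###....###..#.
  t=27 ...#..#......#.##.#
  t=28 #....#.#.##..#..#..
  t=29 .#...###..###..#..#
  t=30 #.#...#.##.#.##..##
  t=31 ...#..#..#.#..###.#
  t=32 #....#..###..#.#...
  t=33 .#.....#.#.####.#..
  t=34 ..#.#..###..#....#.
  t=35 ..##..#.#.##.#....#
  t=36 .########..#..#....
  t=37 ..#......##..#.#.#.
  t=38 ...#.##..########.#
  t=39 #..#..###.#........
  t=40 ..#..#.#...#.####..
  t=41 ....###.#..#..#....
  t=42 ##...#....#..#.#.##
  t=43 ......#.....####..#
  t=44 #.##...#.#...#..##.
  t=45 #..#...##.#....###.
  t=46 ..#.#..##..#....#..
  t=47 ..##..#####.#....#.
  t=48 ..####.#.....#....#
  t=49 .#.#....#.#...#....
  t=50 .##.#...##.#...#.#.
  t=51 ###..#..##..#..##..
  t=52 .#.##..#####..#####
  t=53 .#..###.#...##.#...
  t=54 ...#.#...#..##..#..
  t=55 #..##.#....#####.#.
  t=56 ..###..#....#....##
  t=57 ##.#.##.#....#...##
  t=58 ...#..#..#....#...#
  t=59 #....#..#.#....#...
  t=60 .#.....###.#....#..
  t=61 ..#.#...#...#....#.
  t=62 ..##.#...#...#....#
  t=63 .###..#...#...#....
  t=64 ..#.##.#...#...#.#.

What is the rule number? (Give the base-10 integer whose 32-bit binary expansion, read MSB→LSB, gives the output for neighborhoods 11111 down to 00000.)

  ##### -> .   bit 31 = 0  t=0,i=12
  ####. -> .   bit 30 = 0  t=0,i=13
  ###.# -> .   bit 29 = 0  t=0,i=14
  ###.. -> .   bit 28 = 0  t=1,i=8
  ##.## -> #   bit 27 = 1  t=3,i=11
  ##.#. -> .   bit 26 = 0  t=0,i=15
  ##..# -> #   bit 25 = 1  t=1,i=9
  ##... -> .   bit 24 = 0  t=17,i=1
  #.### -> .   bit 23 = 0  t=0,i=10
  #.##. -> .   bit 22 = 0  t=3,i=12
  #.#.# -> #   bit 21 = 1  t=0,i=4
  #.#.. -> .   bit 20 = 0  t=0,i=16
  #..## -> #   bit 19 = 1  t=3,i=8
  #..#. -> #   bit 18 = 1  t=1,i=10
  #...# -> .   bit 17 = 0  t=1,i=0
  #.... -> .   bit 16 = 0  t=0,i=18
  .#### -> #   bit 15 = 1  t=0,i=11
  .###. -> #   bit 14 = 1  t=7,i=15
  .##.# -> #   bit 13 = 1  t=2,i=10
  .##.. -> #   bit 12 = 1  t=4,i=5
  .#.## -> .   bit 11 = 0  t=0,i=9
  .#.#. -> #   bit 10 = 1  t=0,i=3
  .#..# -> .   bit 9 = 0  t=3,i=7
  .#... -> #   bit 8 = 1  t=0,i=17
  ..### -> .   bit 7 = 0  t=1,i=2
  ..##. -> #   bit 6 = 1  t=2,i=9
  ..#.# -> #   bit 5 = 1  t=0,i=2
  ..#.. -> .   bit 4 = 0  t=1,i=11
  ...## -> .   bit 3 = 0  t=1,i=1
  ...#. -> .   bit 2 = 0  t=0,i=1
  ....# -> .   bit 1 = 0  t=0,i=0
  ..... -> #   bit 0 = 1  t=1,i=14
  bits 00001010001011001111010101100001 = 170718561

170718561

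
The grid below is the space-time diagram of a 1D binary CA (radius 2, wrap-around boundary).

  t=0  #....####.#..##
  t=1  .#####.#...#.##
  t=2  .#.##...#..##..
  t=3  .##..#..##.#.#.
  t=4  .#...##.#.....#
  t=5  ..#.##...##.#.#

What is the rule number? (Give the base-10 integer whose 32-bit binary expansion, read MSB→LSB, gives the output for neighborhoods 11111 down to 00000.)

3246476282

  #####|#  b31=1 t=1,i=3
  ####.|#  b30=1 t=0,i=7
  ###.#|.  b29=0 t=0,i=8
  ###..|.  b28=0 t=0,i=0
  ##.##|.  b27=0 t=1,i=0
  ##.#.|.  b26=0 t=0,i=9
  ##..#|.  b25=0 t=3,i=3
  ##...|#  b24=1 t=0,i=1
  #.###|#  b23=1 t=1,i=1
  #.##.|.  b22=0 t=1,i=13
  #.#.#|.  b21=0 t=3,i=11
  #.#..|.  b20=0 t=0,i=10
  #..##|.  b19=0 t=0,i=12
  #..#.|.  b18=0 t=3,i=4
  #...#|.  b17=0 t=1,i=9
  #....|#  b16=1 t=0,i=2
  .####|.  b15=0 t=0,i=6
  .###.|#  b14=1 t=0,i=14
  .##.#|.  b13=0 t=1,i=14
  .##..|.  b12=0 t=2,i=4
  .#.##|#  b11=1 t=1,i=12
  .#.#.|.  b10=0 t=3,i=12
  .#..#|#  b9=1 t=0,i=11
  .#...|#  b8=1 t=1,i=8
  ..###|#  b7=1 t=0,i=5
  ..##.|#  b6=1 t=2,i=11
  ..#.#|#  b5=1 t=1,i=11
  ..#..|#  b4=1 t=2,i=8
  ...##|#  b3=1 t=0,i=4
  ...#.|.  b2=0 t=1,i=10
  ....#|#  b1=1 t=0,i=3
  .....|.  b0=0 t=4,i=11
  bits 11000001100000010100101111111010 = 3246476282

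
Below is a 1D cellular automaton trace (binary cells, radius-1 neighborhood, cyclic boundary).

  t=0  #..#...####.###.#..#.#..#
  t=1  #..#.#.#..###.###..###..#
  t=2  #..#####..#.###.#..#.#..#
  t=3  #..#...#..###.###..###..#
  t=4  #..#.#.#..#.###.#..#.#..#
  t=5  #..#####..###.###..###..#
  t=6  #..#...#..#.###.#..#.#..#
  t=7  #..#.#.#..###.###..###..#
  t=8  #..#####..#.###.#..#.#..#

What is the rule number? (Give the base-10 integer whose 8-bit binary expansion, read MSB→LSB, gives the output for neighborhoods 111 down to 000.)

109

  ### -> .   bit 7 = 0  t=0,i=8
  ##. -> #   bit 6 = 1  t=0,i=0
  #.# -> #   bit 5 = 1  t=0,i=11
  #.. -> .   bit 4 = 0  t=0,i=1
  .## -> #   bit 3 = 1  t=0,i=7
  .#. -> #   bit 2 = 1  t=0,i=3
  ..# -> .   bit 1 = 0  t=0,i=2
  ... -> #   bit 0 = 1  t=0,i=5
  bits 01101101 = 109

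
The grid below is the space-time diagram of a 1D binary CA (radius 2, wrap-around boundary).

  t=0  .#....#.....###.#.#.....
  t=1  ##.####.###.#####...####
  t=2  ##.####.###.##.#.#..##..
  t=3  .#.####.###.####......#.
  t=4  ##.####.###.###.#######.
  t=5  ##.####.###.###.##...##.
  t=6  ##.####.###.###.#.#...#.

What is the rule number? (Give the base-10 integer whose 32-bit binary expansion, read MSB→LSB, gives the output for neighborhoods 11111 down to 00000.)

1743118519

  nb #####: next=.  (t=1,i=14, bit31=0)
  nb ####.: next=#  (t=1,i=0, bit30=1)
  nb ###.#: next=#  (t=0,i=14, bit29=1)
  nb ###..: next=.  (t=1,i=16, bit28=0)
  nb ##.##: next=.  (t=1,i=2, bit27=0)
  nb ##.#.: next=#  (t=0,i=15, bit26=1)
  nb ##..#: next=#  (t=2,i=22, bit25=1)
  nb ##...: next=#  (t=1,i=17, bit24=1)
  nb #.###: next=#  (t=1,i=3, bit23=1)
  nb #.##.: next=#  (t=2,i=12, bit22=1)
  nb #.#.#: next=#  (t=0,i=16, bit21=1)
  nb #.#..: next=.  (t=0,i=18, bit20=0)
  nb #..##: next=.  (t=2,i=19, bit19=0)
  nb #..#.: next=#  (t=3,i=0, bit18=1)
  nb #...#: next=.  (t=1,i=18, bit17=0)
  nb #....: next=#  (t=0,i=3, bit16=1)
  nb .####: next=#  (t=1,i=4, bit15=1)
  nb .###.: next=#  (t=0,i=13, bit14=1)
  nb .##.#: next=#  (t=2,i=1, bit13=1)
  nb .##..: next=.  (t=2,i=21, bit12=0)
  nb .#.##: next=.  (t=3,i=2, bit11=0)
  nb .#.#.: next=.  (t=0,i=17, bit10=0)
  nb .#..#: next=.  (t=2,i=18, bit9=0)
  nb .#...: next=.  (t=0,i=2, bit8=0)
  nb ..###: next=#  (t=0,i=12, bit7=1)
  nb ..##.: next=.  (t=2,i=0, bit6=0)
  nb ..#.#: next=#  (t=3,i=1, bit5=1)
  nb ..#..: next=#  (t=0,i=1, bit4=1)
  nb ...##: next=.  (t=0,i=11, bit3=0)
  nb ...#.: next=#  (t=0,i=0, bit2=1)
  nb ....#: next=#  (t=0,i=4, bit1=1)
  nb .....: next=#  (t=0,i=9, bit0=1)
  bits 01100111111001011110000010110111 = 1743118519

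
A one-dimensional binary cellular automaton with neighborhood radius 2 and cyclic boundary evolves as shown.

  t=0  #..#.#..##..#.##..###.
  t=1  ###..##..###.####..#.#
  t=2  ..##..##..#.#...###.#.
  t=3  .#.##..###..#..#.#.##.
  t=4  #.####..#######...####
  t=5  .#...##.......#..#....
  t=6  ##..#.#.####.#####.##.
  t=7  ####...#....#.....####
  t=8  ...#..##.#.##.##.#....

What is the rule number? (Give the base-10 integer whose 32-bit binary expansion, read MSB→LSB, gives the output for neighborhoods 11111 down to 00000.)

508918301

  nb #####: next=.  (t=4,i=10, bit31=0)
  nb ####.: next=.  (t=1,i=1, bit30=0)
  nb ###.#: next=.  (t=0,i=20, bit29=0)
  nb ###..: next=#  (t=1,i=2, bit28=1)
  nb ##.##: next=#  (t=1,i=12, bit27=1)
  nb ##.#.: next=#  (t=0,i=21, bit26=1)
  nb ##..#: next=#  (t=0,i=10, bit25=1)
  nb ##...: next=.  (t=4,i=15, bit24=0)
  nb #.###: next=.  (t=1,i=13, bit23=0)
  nb #.##.: next=#  (t=0,i=14, bit22=1)
  nb #.#.#: next=.  (t=3,i=17, bit21=0)
  nb #.#..: next=#  (t=0,i=0, bit20=1)
  nb #..##: next=.  (t=0,i=7, bit19=0)
  nb #..#.: next=#  (t=0,i=2, bit18=1)
  nb #...#: next=.  (t=2,i=0, bit17=0)
  nb #....: next=#  (t=5,i=8, bit16=1)
  nb .####: next=.  (t=1,i=0, bit15=0)
  nb .###.: next=#  (t=0,i=19, bit14=1)
  nb .##.#: next=#  (t=6,i=20, bit13=1)
  nb .##..: next=#  (t=0,i=9, bit12=1)
  nb .#.##: next=#  (t=0,i=13, bit11=1)
  nb .#.#.: next=.  (t=0,i=4, bit10=0)
  nb .#..#: next=#  (t=0,i=1, bit9=1)
  nb .#...: next=.  (t=2,i=13, bit8=0)
  nb ..###: next=.  (t=0,i=18, bit7=0)
  nb ..##.: next=.  (t=0,i=8, bit6=0)
  nb ..#.#: next=.  (t=0,i=3, bit5=0)
  nb ..#..: next=#  (t=3,i=12, bit4=1)
  nb ...##: next=#  (t=2,i=1, bit3=1)
  nb ...#.: next=#  (t=5,i=0, bit2=1)
  nb ....#: next=.  (t=5,i=12, bit1=0)
  nb .....: next=#  (t=5,i=9, bit0=1)
  bits 00011110010101010111101000011101 = 508918301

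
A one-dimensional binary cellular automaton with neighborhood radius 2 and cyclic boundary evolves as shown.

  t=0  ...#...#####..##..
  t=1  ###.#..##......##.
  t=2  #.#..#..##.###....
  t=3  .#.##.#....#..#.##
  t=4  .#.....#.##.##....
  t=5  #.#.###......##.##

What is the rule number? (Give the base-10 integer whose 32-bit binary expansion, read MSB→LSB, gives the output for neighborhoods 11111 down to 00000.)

564434823

  ##### -> .   bit 31 = 0  t=0,i=9
  ####. -> .   bit 30 = 0  t=0,i=10
  ###.# -> #   bit 29 = 1  t=1,i=2
  ###.. -> .   bit 28 = 0  t=0,i=11
  ##.## -> .   bit 27 = 0  t=1,i=17
  ##.#. -> .   bit 26 = 0  t=1,i=3
  ##..# -> .   bit 25 = 0  t=0,i=12
  ##... -> #   bit 24 = 1  t=0,i=16
  #.### -> #   bit 23 = 1  t=1,i=0
  #.##. -> .   bit 22 = 0  t=3,i=3
  #.#.# -> #   bit 21 = 1  t=3,i=1
  #.#.. -> .   bit 20 = 0  t=1,i=4
  #..## -> .   bit 19 = 0  t=0,i=13
  #..#. -> #   bit 18 = 1  t=2,i=4
  #...# -> .   bit 17 = 0  t=0,i=5
  #.... -> .   bit 16 = 0  t=0,i=17
  .#### -> #   bit 15 = 1  t=0,i=8
  .###. -> .   bit 14 = 0  t=1,i=1
  .##.# -> .   bit 13 = 0  t=1,i=16
  .##.. -> #   bit 12 = 1  t=0,i=15
  .#.## -> .   bit 11 = 0  t=3,i=2
  .#.#. -> #   bit 10 = 1  t=2,i=1
  .#..# -> #   bit 9 = 1  t=1,i=5
  .#... -> #   bit 8 = 1  t=0,i=4
  ..### -> #   bit 7 = 1  t=0,i=7
  ..##. -> .   bit 6 = 0  t=0,i=14
  ..#.# -> .   bit 5 = 0  t=2,i=0
  ..#.. -> .   bit 4 = 0  t=0,i=3
  ...## -> .   bit 3 = 0  t=0,i=6
  ...#. -> #   bit 2 = 1  t=0,i=2
  ....# -> #   bit 1 = 1  t=0,i=1
  ..... -> #   bit 0 = 1  t=0,i=0
  bits 00100001101001001001011110000111 = 564434823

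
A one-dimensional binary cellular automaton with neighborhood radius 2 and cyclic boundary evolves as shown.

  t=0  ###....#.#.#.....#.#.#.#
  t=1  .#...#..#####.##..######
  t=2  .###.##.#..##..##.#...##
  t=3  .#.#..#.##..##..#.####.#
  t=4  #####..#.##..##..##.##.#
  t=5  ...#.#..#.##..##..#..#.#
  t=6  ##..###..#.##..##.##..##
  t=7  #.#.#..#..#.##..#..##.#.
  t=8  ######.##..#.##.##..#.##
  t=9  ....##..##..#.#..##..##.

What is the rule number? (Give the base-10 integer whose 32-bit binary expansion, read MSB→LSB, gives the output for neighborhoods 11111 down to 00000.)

1655848859

  ##### -> .   bit 31 = 0  t=1,i=10
  ####. -> #   bit 30 = 1  t=0,i=1
  ###.# -> #   bit 29 = 1  t=1,i=12
  ###.. -> .   bit 28 = 0  t=0,i=2
  ##.## -> .   bit 27 = 0  t=1,i=13
  ##.#. -> .   bit 26 = 0  t=1,i=0
  ##..# -> #   bit 25 = 1  t=1,i=16
  ##... -> .   bit 24 = 0  t=0,i=3
  #.### -> #   bit 23 = 1  t=0,i=23
  #.##. -> .   bit 22 = 0  t=1,i=14
  #.#.# -> #   bit 21 = 1  t=0,i=9
  #.#.. -> #   bit 20 = 1  t=0,i=11
  #..## -> .   bit 19 = 0  t=1,i=7
  #..#. -> .   bit 18 = 0  t=3,i=5
  #...# -> #   bit 17 = 1  t=1,i=3
  #.... -> .   bit 16 = 0  t=0,i=4
  .#### -> .   bit 15 = 0  t=0,i=0
  .###. -> .   bit 14 = 0  t=2,i=2
  .##.# -> #   bit 13 = 1  t=2,i=6
  .##.. -> #   bit 12 = 1  t=1,i=15
  .#.## -> #   bit 11 = 1  t=0,i=22
  .#.#. -> #   bit 10 = 1  t=0,i=8
  .#..# -> #   bit 9 = 1  t=1,i=6
  .#... -> #   bit 8 = 1  t=0,i=12
  ..### -> #   bit 7 = 1  t=1,i=8
  ..##. -> .   bit 6 = 0  t=2,i=11
  ..#.# -> .   bit 5 = 0  t=0,i=7
  ..#.. -> #   bit 4 = 1  t=1,i=5
  ...## -> #   bit 3 = 1  t=2,i=21
  ...#. -> .   bit 2 = 0  t=0,i=6
  ....# -> #   bit 1 = 1  t=0,i=5
  ..... -> #   bit 0 = 1  t=0,i=14
  bits 01100010101100100011111110011011 = 1655848859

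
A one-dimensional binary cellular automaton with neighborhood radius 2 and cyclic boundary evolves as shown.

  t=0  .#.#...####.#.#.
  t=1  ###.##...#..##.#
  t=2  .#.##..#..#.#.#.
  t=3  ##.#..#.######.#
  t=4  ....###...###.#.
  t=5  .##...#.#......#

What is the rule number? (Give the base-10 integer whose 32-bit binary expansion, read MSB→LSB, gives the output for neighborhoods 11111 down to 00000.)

3630565219

  #####|#  b31=1 t=3,i=10
  ####.|#  b30=1 t=0,i=9
  ###.#|.  b29=0 t=0,i=10
  ###..|#  b28=1 t=4,i=6
  ##.##|#  b27=1 t=1,i=3
  ##.#.|.  b26=0 t=0,i=11
  ##..#|.  b25=0 t=2,i=5
  ##...|.  b24=0 t=1,i=6
  #.###|.  b23=0 t=1,i=15
  #.##.|#  b22=1 t=1,i=4
  #.#.#|#  b21=1 t=0,i=12
  #.#..|.  b20=0 t=0,i=3
  #..##|.  b19=0 t=1,i=11
  #..#.|#  b18=1 t=0,i=0
  #...#|#  b17=1 t=0,i=5
  #....|.  b16=0 t=4,i=0
  .####|.  b15=0 t=0,i=8
  .###.|.  b14=0 t=3,i=0
  .##.#|.  b13=0 t=1,i=13
  .##..|.  b12=0 t=1,i=5
  .#.##|.  b11=0 t=2,i=2
  .#.#.|#  b10=1 t=0,i=2
  .#..#|#  b9=1 t=0,i=15
  .#...|#  b8=1 t=0,i=4
  ..###|.  b7=0 t=0,i=7
  ..##.|#  b6=1 t=1,i=12
  ..#.#|#  b5=1 t=0,i=1
  ..#..|.  b4=0 t=1,i=9
  ...##|.  b3=0 t=0,i=6
  ...#.|.  b2=0 t=1,i=8
  ....#|#  b1=1 t=4,i=2
  .....|#  b0=1 t=4,i=1
  bits 11011000011001100000011101100011 = 3630565219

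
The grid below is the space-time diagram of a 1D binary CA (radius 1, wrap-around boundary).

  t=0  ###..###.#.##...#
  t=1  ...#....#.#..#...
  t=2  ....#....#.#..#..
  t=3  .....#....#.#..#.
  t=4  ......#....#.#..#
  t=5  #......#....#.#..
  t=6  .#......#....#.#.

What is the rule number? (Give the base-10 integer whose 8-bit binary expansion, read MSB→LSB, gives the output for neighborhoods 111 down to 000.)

  nb ###: next=.  (t=0,i=0, bit7=0)
  nb ##.: next=.  (t=0,i=2, bit6=0)
  nb #.#: next=#  (t=0,i=8, bit5=1)
  nb #..: next=#  (t=0,i=3, bit4=1)
  nb .##: next=.  (t=0,i=5, bit3=0)
  nb .#.: next=.  (t=0,i=9, bit2=0)
  nb ..#: next=.  (t=0,i=4, bit1=0)
  nb ...: next=.  (t=0,i=14, bit0=0)
  bits 00110000 = 48

48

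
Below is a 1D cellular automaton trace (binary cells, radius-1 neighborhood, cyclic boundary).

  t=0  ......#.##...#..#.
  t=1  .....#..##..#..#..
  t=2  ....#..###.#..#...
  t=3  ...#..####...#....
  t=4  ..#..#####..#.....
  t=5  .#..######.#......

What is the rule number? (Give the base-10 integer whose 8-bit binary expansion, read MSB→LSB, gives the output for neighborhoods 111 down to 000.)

  ### -> #   bit 7 = 1  t=2,i=8
  ##. -> #   bit 6 = 1  t=0,i=9
  #.# -> .   bit 5 = 0  t=0,i=7
  #.. -> .   bit 4 = 0  t=0,i=10
  .## -> #   bit 3 = 1  t=0,i=8
  .#. -> .   bit 2 = 0  t=0,i=6
  ..# -> #   bit 1 = 1  t=0,i=5
  ... -> .   bit 0 = 0  t=0,i=0
  bits 11001010 = 202

202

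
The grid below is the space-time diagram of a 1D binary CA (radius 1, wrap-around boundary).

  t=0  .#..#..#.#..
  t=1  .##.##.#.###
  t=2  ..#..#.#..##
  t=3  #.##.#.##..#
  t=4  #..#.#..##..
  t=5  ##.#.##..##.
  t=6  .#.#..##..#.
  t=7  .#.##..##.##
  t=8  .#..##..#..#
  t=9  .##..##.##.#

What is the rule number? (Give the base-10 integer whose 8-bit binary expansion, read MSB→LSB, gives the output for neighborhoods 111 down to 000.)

213

  ### -> #   bit 7 = 1  t=1,i=10
  ##. -> #   bit 6 = 1  t=1,i=2
  #.# -> .   bit 5 = 0  t=0,i=8
  #.. -> #   bit 4 = 1  t=0,i=2
  .## -> .   bit 3 = 0  t=1,i=1
  .#. -> #   bit 2 = 1  t=0,i=1
  ..# -> .   bit 1 = 0  t=0,i=0
  ... -> #   bit 0 = 1  t=0,i=11
  bits 11010101 = 213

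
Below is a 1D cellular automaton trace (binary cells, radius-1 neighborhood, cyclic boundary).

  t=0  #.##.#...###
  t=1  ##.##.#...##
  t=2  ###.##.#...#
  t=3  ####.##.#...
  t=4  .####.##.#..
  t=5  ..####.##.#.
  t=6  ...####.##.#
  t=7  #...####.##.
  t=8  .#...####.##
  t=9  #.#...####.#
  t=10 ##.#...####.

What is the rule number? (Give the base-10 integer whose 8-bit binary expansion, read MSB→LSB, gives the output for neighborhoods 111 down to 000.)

  ### -> #   bit 7 = 1  t=0,i=10
  ##. -> #   bit 6 = 1  t=0,i=0
  #.# -> #   bit 5 = 1  t=0,i=1
  #.. -> #   bit 4 = 1  t=0,i=6
  .## -> .   bit 3 = 0  t=0,i=2
  .#. -> .   bit 2 = 0  t=0,i=5
  ..# -> .   bit 1 = 0  t=0,i=8
  ... -> .   bit 0 = 0  t=0,i=7
  bits 11110000 = 240

240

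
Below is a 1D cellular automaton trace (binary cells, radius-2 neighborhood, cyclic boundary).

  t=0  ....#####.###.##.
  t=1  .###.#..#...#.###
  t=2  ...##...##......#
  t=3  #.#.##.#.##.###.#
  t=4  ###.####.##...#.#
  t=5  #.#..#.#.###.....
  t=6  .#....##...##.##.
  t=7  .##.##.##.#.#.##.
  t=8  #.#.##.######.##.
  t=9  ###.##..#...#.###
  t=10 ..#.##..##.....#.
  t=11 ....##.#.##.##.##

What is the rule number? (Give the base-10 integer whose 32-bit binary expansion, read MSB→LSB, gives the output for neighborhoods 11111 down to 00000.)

896054555

  #####|.  b31=0 t=0,i=6
  ####.|.  b30=0 t=0,i=7
  ###.#|#  b29=1 t=0,i=8
  ###..|#  b28=1 t=5,i=11
  ##.##|.  b27=0 t=0,i=9
  ##.#.|#  b26=1 t=1,i=4
  ##..#|.  b25=0 t=6,i=16
  ##...|#  b24=1 t=0,i=16
  #.###|.  b23=0 t=0,i=10
  #.##.|#  b22=1 t=0,i=14
  #.#.#|#  b21=1 t=3,i=2
  #.#..|.  b20=0 t=1,i=5
  #..##|#  b19=1 t=7,i=0
  #..#.|.  b18=0 t=1,i=7
  #...#|.  b17=0 t=1,i=10
  #....|.  b16=0 t=0,i=0
  .####|#  b15=1 t=0,i=5
  .###.|.  b14=0 t=0,i=11
  .##.#|#  b13=1 t=3,i=0
  .##..|#  b12=1 t=0,i=15
  .#.##|.  b11=0 t=1,i=13
  .#.#.|#  b10=1 t=5,i=1
  .#..#|.  b9=0 t=1,i=6
  .#...|#  b8=1 t=1,i=9
  ..###|.  b7=0 t=0,i=4
  ..##.|.  b6=0 t=2,i=3
  ..#.#|.  b5=0 t=1,i=12
  ..#..|#  b4=1 t=1,i=8
  ...##|#  b3=1 t=0,i=3
  ...#.|.  b2=0 t=1,i=11
  ....#|#  b1=1 t=0,i=2
  .....|#  b0=1 t=0,i=1
  bits 00110101011010001011010100011011 = 896054555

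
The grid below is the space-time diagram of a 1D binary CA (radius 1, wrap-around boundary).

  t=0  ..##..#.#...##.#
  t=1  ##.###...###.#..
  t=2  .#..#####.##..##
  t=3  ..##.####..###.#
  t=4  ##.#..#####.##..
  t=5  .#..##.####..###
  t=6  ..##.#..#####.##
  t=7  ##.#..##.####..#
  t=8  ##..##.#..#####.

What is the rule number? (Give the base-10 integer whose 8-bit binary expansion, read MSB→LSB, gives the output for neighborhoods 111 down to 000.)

211

  ###|#  b7=1 t=1,i=4
  ##.|#  b6=1 t=0,i=3
  #.#|.  b5=0 t=0,i=7
  #..|#  b4=1 t=0,i=0
  .##|.  b3=0 t=0,i=2
  .#.|.  b2=0 t=0,i=6
  ..#|#  b1=1 t=0,i=1
  ...|#  b0=1 t=0,i=10
  bits 11010011 = 211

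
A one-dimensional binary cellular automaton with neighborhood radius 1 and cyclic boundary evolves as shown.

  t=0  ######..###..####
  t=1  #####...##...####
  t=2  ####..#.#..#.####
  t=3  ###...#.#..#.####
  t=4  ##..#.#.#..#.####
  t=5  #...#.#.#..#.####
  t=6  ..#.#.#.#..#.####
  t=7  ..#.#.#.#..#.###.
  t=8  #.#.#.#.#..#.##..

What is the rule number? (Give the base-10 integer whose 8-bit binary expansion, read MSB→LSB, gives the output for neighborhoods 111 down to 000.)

  [7] ### => #  t=0,i=0
  [6] ##. => .  t=0,i=5
  [5] #.# => .  t=2,i=7
  [4] #.. => .  t=0,i=6
  [3] .## => #  t=0,i=8
  [2] .#. => #  t=2,i=6
  [1] ..# => .  t=0,i=7
  [0] ... => #  t=1,i=6
  bits 10001101 = 141

141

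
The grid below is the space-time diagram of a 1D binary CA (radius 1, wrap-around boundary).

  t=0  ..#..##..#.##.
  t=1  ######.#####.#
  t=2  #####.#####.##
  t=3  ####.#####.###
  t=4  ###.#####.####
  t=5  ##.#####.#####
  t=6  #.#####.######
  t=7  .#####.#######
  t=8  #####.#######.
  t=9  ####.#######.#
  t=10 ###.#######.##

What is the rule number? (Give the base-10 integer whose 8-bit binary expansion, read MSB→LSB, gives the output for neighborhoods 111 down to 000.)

  [7] ### => #  t=1,i=0
  [6] ##. => .  t=0,i=6
  [5] #.# => #  t=0,i=10
  [4] #.. => #  t=0,i=3
  [3] .## => #  t=0,i=5
  [2] .#. => #  t=0,i=2
  [1] ..# => #  t=0,i=1
  [0] ... => #  t=0,i=0
  bits 10111111 = 191

191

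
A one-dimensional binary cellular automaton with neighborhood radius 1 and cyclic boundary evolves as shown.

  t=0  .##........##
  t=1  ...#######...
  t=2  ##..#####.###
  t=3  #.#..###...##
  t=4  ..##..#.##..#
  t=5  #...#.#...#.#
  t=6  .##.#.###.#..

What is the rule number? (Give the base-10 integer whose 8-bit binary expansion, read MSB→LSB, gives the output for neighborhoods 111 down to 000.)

149

  nb ###: next=#  (t=1,i=4, bit7=1)
  nb ##.: next=.  (t=0,i=2, bit6=0)
  nb #.#: next=.  (t=0,i=0, bit5=0)
  nb #..: next=#  (t=0,i=3, bit4=1)
  nb .##: next=.  (t=0,i=1, bit3=0)
  nb .#.: next=#  (t=3,i=2, bit2=1)
  nb ..#: next=.  (t=0,i=10, bit1=0)
  nb ...: next=#  (t=0,i=4, bit0=1)
  bits 10010101 = 149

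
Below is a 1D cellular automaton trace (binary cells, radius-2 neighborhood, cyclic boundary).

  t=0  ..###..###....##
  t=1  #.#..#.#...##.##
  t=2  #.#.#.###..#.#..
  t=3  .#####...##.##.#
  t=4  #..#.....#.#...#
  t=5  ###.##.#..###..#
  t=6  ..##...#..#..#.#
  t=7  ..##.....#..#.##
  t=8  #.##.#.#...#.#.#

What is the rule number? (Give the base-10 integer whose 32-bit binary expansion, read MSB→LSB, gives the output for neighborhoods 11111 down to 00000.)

2855607746

  [31] ##### => #  t=3,i=3
  [30] ####. => .  t=3,i=4
  [29] ###.# => #  t=1,i=0
  [28] ###.. => .  t=0,i=4
  [27] ##.## => #  t=1,i=13
  [26] ##.#. => .  t=1,i=1
  [25] ##..# => #  t=0,i=0
  [24] ##... => .  t=0,i=10
  [23] #.### => .  t=1,i=14
  [22] #.##. => .  t=3,i=12
  [21] #.#.# => #  t=2,i=2
  [20] #.#.. => #  t=1,i=2
  [19] #..## => .  t=0,i=1
  [18] #..#. => #  t=1,i=4
  [17] #...# => .  t=1,i=9
  [16] #.... => #  t=0,i=11
  [15] .#### => .  t=3,i=2
  [14] .###. => .  t=0,i=3
  [13] .##.# => .  t=1,i=12
  [12] .##.. => #  t=0,i=15
  [11] .#.## => #  t=2,i=5
  [10] .#.#. => #  t=1,i=6
  [9] .#..# => .  t=1,i=3
  [8] .#... => #  t=1,i=8
  [7] ..### => #  t=0,i=2
  [6] ..##. => #  t=0,i=14
  [5] ..#.# => .  t=1,i=5
  [4] ..#.. => .  t=4,i=3
  [3] ...## => .  t=0,i=13
  [2] ...#. => .  t=4,i=8
  [1] ....# => #  t=0,i=12
  [0] ..... => .  t=4,i=6
  bits 10101010001101010001110111000010 = 2855607746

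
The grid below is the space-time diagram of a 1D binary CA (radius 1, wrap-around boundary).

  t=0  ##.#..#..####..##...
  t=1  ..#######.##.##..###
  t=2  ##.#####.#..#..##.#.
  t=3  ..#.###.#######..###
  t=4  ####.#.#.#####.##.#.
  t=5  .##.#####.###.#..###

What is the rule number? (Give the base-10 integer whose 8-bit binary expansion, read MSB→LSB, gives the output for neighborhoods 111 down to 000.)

  ###|#  b7=1 t=0,i=10
  ##.|.  b6=0 t=0,i=1
  #.#|#  b5=1 t=0,i=2
  #..|#  b4=1 t=0,i=4
  .##|.  b3=0 t=0,i=0
  .#.|#  b2=1 t=0,i=3
  ..#|#  b1=1 t=0,i=5
  ...|#  b0=1 t=0,i=18
  bits 10110111 = 183

183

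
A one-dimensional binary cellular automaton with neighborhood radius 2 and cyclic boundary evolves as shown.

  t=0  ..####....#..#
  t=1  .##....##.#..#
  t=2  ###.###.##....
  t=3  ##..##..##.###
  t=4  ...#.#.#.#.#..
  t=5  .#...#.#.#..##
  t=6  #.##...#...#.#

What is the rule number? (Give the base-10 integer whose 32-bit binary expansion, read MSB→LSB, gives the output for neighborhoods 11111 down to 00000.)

  nb #####: next=.  (t=3,i=13, bit31=0)
  nb ####.: next=.  (t=0,i=4, bit30=0)
  nb ###.#: next=.  (t=2,i=2, bit29=0)
  nb ###..: next=.  (t=0,i=5, bit28=0)
  nb ##.##: next=.  (t=2,i=3, bit27=0)
  nb ##.#.: next=#  (t=1,i=9, bit26=1)
  nb ##..#: next=.  (t=3,i=2, bit25=0)
  nb ##...: next=.  (t=0,i=6, bit24=0)
  nb #.###: next=#  (t=2,i=4, bit23=1)
  nb #.##.: next=#  (t=1,i=1, bit22=1)
  nb #.#.#: next=#  (t=4,i=5, bit21=1)
  nb #.#..: next=.  (t=1,i=10, bit20=0)
  nb #..##: next=#  (t=0,i=1, bit19=1)
  nb #..#.: next=.  (t=0,i=12, bit18=0)
  nb #...#: next=#  (t=5,i=3, bit17=1)
  nb #....: next=#  (t=0,i=7, bit16=1)
  nb .####: next=.  (t=0,i=3, bit15=0)
  nb .###.: next=#  (t=2,i=1, bit14=1)
  nb .##.#: next=#  (t=1,i=8, bit13=1)
  nb .##..: next=#  (t=1,i=2, bit12=1)
  nb .#.##: next=#  (t=1,i=0, bit11=1)
  nb .#.#.: next=.  (t=4,i=4, bit10=0)
  nb .#..#: next=.  (t=0,i=0, bit9=0)
  nb .#...: next=#  (t=4,i=12, bit8=1)
  nb ..###: next=#  (t=0,i=2, bit7=1)
  nb ..##.: next=.  (t=1,i=7, bit6=0)
  nb ..#.#: next=.  (t=1,i=13, bit5=0)
  nb ..#..: next=#  (t=0,i=10, bit4=1)
  nb ...##: next=#  (t=1,i=6, bit3=1)
  nb ...#.: next=.  (t=0,i=9, bit2=0)
  nb ....#: next=#  (t=0,i=8, bit1=1)
  nb .....: next=.  (t=4,i=0, bit0=0)
  bits 00000100111010110111100110011010 = 82540954

82540954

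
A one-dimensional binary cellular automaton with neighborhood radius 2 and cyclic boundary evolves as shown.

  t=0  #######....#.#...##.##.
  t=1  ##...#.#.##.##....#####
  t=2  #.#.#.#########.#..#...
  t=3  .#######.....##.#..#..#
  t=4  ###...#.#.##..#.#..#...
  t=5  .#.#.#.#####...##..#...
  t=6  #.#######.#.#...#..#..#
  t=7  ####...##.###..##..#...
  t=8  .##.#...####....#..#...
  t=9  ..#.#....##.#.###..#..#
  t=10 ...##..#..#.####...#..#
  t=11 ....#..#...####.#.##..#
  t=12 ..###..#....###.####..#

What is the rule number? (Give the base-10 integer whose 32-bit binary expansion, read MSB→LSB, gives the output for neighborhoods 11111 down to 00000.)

  [31] ##### => .  t=0,i=2
  [30] ####. => #  t=0,i=5
  [29] ###.# => #  t=2,i=14
  [28] ###.. => .  t=0,i=6
  [27] ##.## => #  t=0,i=19
  [26] ##.#. => .  t=2,i=15
  [25] ##..# => .  t=4,i=12
  [24] ##... => #  t=0,i=7
  [23] #.### => #  t=0,i=0
  [22] #.##. => #  t=0,i=20
  [21] #.#.# => #  t=1,i=7
  [20] #.#.. => #  t=0,i=13
  [19] #..## => .  t=6,i=21
  [18] #..#. => .  t=2,i=18
  [17] #...# => .  t=0,i=15
  [16] #.... => .  t=0,i=8
  [15] .#### => #  t=0,i=1
  [14] .###. => #  t=4,i=1
  [13] .##.# => #  t=0,i=18
  [12] .##.. => #  t=1,i=13
  [11] .#.## => #  t=1,i=8
  [10] .#.#. => #  t=0,i=12
  [9] .#..# => .  t=2,i=17
  [8] .#... => .  t=0,i=14
  [7] ..### => .  t=1,i=18
  [6] ..##. => .  t=0,i=17
  [5] ..#.# => .  t=0,i=11
  [4] ..#.. => #  t=2,i=19
  [3] ...## => .  t=0,i=16
  [2] ...#. => #  t=0,i=10
  [1] ....# => #  t=0,i=9
  [0] ..... => #  t=3,i=10
  bits 01101001111100001111110000010111 = 1777400855

1777400855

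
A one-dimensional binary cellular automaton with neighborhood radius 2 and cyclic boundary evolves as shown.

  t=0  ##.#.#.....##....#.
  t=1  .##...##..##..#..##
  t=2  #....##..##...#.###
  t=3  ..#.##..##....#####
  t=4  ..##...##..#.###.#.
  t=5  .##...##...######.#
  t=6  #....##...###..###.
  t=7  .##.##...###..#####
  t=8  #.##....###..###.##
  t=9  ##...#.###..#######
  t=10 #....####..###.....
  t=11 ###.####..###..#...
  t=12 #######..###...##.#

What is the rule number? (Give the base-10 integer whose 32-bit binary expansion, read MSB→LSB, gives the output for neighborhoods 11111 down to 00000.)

1820977656

  nb #####: next=.  (t=3,i=16, bit31=0)
  nb ####.: next=#  (t=2,i=18, bit30=1)
  nb ###.#: next=#  (t=4,i=15, bit29=1)
  nb ###..: next=.  (t=2,i=0, bit28=0)
  nb ##.##: next=#  (t=1,i=0, bit27=1)
  nb ##.#.: next=#  (t=0,i=2, bit26=1)
  nb ##..#: next=.  (t=1,i=8, bit25=0)
  nb ##...: next=.  (t=0,i=13, bit24=0)
  nb #.###: next=#  (t=2,i=16, bit23=1)
  nb #.##.: next=.  (t=0,i=0, bit22=0)
  nb #.#.#: next=.  (t=0,i=3, bit21=0)
  nb #.#..: next=.  (t=0,i=5, bit20=0)
  nb #..##: next=#  (t=1,i=9, bit19=1)
  nb #..#.: next=.  (t=1,i=13, bit18=0)
  nb #...#: next=.  (t=1,i=4, bit17=0)
  nb #....: next=#  (t=0,i=7, bit16=1)
  nb .####: next=#  (t=2,i=17, bit15=1)
  nb .###.: next=#  (t=4,i=14, bit14=1)
  nb .##.#: next=#  (t=0,i=1, bit13=1)
  nb .##..: next=.  (t=0,i=12, bit12=0)
  nb .#.##: next=#  (t=0,i=18, bit11=1)
  nb .#.#.: next=.  (t=0,i=4, bit10=0)
  nb .#..#: next=.  (t=1,i=15, bit9=0)
  nb .#...: next=#  (t=0,i=6, bit8=1)
  nb ..###: next=#  (t=3,i=14, bit7=1)
  nb ..##.: next=#  (t=0,i=11, bit6=1)
  nb ..#.#: next=#  (t=0,i=17, bit5=1)
  nb ..#..: next=#  (t=1,i=14, bit4=1)
  nb ...##: next=#  (t=0,i=10, bit3=1)
  nb ...#.: next=.  (t=0,i=16, bit2=0)
  nb ....#: next=.  (t=0,i=9, bit1=0)
  nb .....: next=.  (t=0,i=8, bit0=0)
  bits 01101100100010011110100111111000 = 1820977656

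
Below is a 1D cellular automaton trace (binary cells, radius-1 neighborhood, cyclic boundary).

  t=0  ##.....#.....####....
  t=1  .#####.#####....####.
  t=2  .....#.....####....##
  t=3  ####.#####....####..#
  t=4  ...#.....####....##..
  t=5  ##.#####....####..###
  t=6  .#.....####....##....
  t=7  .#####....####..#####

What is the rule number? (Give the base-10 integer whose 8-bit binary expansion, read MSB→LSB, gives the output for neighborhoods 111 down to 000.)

85

  ###|.  b7=0 t=0,i=14
  ##.|#  b6=1 t=0,i=1
  #.#|.  b5=0 t=1,i=6
  #..|#  b4=1 t=0,i=2
  .##|.  b3=0 t=0,i=0
  .#.|#  b2=1 t=0,i=7
  ..#|.  b1=0 t=0,i=6
  ...|#  b0=1 t=0,i=3
  bits 01010101 = 85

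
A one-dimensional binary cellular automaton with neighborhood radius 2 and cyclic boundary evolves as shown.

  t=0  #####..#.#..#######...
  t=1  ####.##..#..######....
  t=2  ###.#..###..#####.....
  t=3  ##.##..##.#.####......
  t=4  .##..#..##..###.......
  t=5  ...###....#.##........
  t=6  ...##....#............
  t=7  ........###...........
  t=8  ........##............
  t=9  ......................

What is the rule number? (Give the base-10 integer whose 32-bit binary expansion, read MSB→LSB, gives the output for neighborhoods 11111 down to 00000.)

3465863572

  nb #####: next=#  (t=0,i=2, bit31=1)
  nb ####.: next=#  (t=0,i=3, bit30=1)
  nb ###.#: next=.  (t=1,i=3, bit29=0)
  nb ###..: next=.  (t=0,i=4, bit28=0)
  nb ##.##: next=#  (t=1,i=4, bit27=1)
  nb ##.#.: next=#  (t=2,i=3, bit26=1)
  nb ##..#: next=#  (t=0,i=5, bit25=1)
  nb ##...: next=.  (t=0,i=19, bit24=0)
  nb #.###: next=#  (t=3,i=12, bit23=1)
  nb #.##.: next=.  (t=1,i=5, bit22=0)
  nb #.#.#: next=.  (t=3,i=10, bit21=0)
  nb #.#..: next=#  (t=0,i=9, bit20=1)
  nb #..##: next=.  (t=0,i=11, bit19=0)
  nb #..#.: next=#  (t=0,i=6, bit18=1)
  nb #...#: next=.  (t=0,i=20, bit17=0)
  nb #....: next=.  (t=1,i=19, bit16=0)
  nb .####: next=#  (t=0,i=1, bit15=1)
  nb .###.: next=#  (t=2,i=1, bit14=1)
  nb .##.#: next=#  (t=3,i=1, bit13=1)
  nb .##..: next=.  (t=1,i=6, bit12=0)
  nb .#.##: next=.  (t=3,i=11, bit11=0)
  nb .#.#.: next=.  (t=0,i=8, bit10=0)
  nb .#..#: next=.  (t=0,i=10, bit9=0)
  nb .#...: next=#  (t=6,i=10, bit8=1)
  nb ..###: next=#  (t=0,i=0, bit7=1)
  nb ..##.: next=.  (t=3,i=0, bit6=0)
  nb ..#.#: next=.  (t=0,i=7, bit5=0)
  nb ..#..: next=#  (t=1,i=9, bit4=1)
  nb ...##: next=.  (t=0,i=21, bit3=0)
  nb ...#.: next=#  (t=5,i=9, bit2=1)
  nb ....#: next=.  (t=1,i=20, bit1=0)
  nb .....: next=.  (t=2,i=19, bit0=0)
  bits 11001110100101001110000110010100 = 3465863572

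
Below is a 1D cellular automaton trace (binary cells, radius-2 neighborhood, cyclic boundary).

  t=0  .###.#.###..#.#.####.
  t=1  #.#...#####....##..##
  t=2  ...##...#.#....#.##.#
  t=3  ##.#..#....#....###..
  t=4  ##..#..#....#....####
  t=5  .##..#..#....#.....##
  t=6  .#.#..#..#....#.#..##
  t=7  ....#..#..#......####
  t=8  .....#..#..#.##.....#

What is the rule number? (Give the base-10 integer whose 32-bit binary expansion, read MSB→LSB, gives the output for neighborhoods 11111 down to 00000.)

  [31] ##### => #  t=1,i=8
  [30] ####. => .  t=0,i=18
  [29] ###.# => .  t=0,i=3
  [28] ###.. => #  t=0,i=9
  [27] ##.## => .  t=5,i=0
  [26] ##.#. => .  t=0,i=4
  [25] ##..# => #  t=0,i=10
  [24] ##... => .  t=1,i=11
  [23] #.### => #  t=0,i=7
  [22] #.##. => #  t=2,i=17
  [21] #.#.# => .  t=0,i=5
  [20] #.#.. => .  t=1,i=2
  [19] #..## => #  t=0,i=0
  [18] #..#. => .  t=0,i=11
  [17] #...# => #  t=1,i=4
  [16] #.... => .  t=1,i=12
  [15] .#### => .  t=0,i=17
  [14] .###. => #  t=0,i=2
  [13] .##.# => #  t=2,i=18
  [12] .##.. => .  t=1,i=16
  [11] .#.## => #  t=0,i=6
  [10] .#.#. => .  t=0,i=13
  [9] .#..# => #  t=3,i=4
  [8] .#... => #  t=1,i=3
  [7] ..### => .  t=0,i=1
  [6] ..##. => #  t=1,i=15
  [5] ..#.# => .  t=0,i=12
  [4] ..#.. => .  t=3,i=6
  [3] ...## => .  t=1,i=5
  [2] ...#. => .  t=2,i=7
  [1] ....# => .  t=1,i=13
  [0] ..... => #  t=5,i=16
  bits 10010010110010100110101101000001 = 2462739265

2462739265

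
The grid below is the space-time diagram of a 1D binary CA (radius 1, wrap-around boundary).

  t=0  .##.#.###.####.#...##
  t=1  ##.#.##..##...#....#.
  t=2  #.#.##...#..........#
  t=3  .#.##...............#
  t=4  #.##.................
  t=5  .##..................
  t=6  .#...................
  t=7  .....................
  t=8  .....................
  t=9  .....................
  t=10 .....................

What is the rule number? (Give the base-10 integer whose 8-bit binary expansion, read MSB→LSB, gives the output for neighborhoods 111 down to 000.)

  ###|.  b7=0 t=0,i=7
  ##.|.  b6=0 t=0,i=2
  #.#|#  b5=1 t=0,i=0
  #..|.  b4=0 t=0,i=16
  .##|#  b3=1 t=0,i=1
  .#.|.  b2=0 t=0,i=4
  ..#|.  b1=0 t=0,i=18
  ...|.  b0=0 t=0,i=17
  bits 00101000 = 40

40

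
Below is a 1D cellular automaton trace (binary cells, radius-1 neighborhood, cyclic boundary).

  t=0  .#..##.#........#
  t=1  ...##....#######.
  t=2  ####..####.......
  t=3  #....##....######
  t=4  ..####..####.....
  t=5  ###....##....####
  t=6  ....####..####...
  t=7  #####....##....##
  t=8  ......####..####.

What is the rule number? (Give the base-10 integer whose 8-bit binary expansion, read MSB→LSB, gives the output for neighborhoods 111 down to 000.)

  nb ###: next=.  (t=1,i=10, bit7=0)
  nb ##.: next=.  (t=0,i=5, bit6=0)
  nb #.#: next=.  (t=0,i=0, bit5=0)
  nb #..: next=.  (t=0,i=2, bit4=0)
  nb .##: next=#  (t=0,i=4, bit3=1)
  nb .#.: next=.  (t=0,i=1, bit2=0)
  nb ..#: next=#  (t=0,i=3, bit1=1)
  nb ...: next=#  (t=0,i=9, bit0=1)
  bits 00001011 = 11

11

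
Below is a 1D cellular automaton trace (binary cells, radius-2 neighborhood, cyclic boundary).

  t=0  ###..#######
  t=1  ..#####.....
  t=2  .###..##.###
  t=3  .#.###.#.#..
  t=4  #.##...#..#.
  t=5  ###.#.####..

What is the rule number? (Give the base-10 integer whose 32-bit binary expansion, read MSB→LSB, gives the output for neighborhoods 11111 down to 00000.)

  nb #####: next=.  (t=0,i=0, bit31=0)
  nb ####.: next=.  (t=0,i=1, bit30=0)
  nb ###.#: next=.  (t=2,i=11, bit29=0)
  nb ###..: next=#  (t=0,i=2, bit28=1)
  nb ##.##: next=.  (t=2,i=0, bit27=0)
  nb ##.#.: next=.  (t=3,i=6, bit26=0)
  nb ##..#: next=#  (t=0,i=3, bit25=1)
  nb ##...: next=#  (t=1,i=7, bit24=1)
  nb #.###: next=#  (t=2,i=1, bit23=1)
  nb #.##.: next=#  (t=4,i=2, bit22=1)
  nb #.#.#: next=#  (t=3,i=7, bit21=1)
  nb #.#..: next=.  (t=3,i=9, bit20=0)
  nb #..##: next=#  (t=0,i=4, bit19=1)
  nb #..#.: next=#  (t=4,i=9, bit18=1)
  nb #...#: next=.  (t=3,i=11, bit17=0)
  nb #....: next=.  (t=1,i=8, bit16=0)
  nb .####: next=#  (t=0,i=6, bit15=1)
  nb .###.: next=.  (t=2,i=2, bit14=0)
  nb .##.#: next=#  (t=2,i=7, bit13=1)
  nb .##..: next=.  (t=4,i=3, bit12=0)
  nb .#.##: next=#  (t=3,i=2, bit11=1)
  nb .#.#.: next=.  (t=3,i=8, bit10=0)
  nb .#..#: next=#  (t=4,i=8, bit9=1)
  nb .#...: next=#  (t=3,i=10, bit8=1)
  nb ..###: next=#  (t=0,i=5, bit7=1)
  nb ..##.: next=.  (t=2,i=6, bit6=0)
  nb ..#.#: next=.  (t=3,i=1, bit5=0)
  nb ..#..: next=#  (t=4,i=7, bit4=1)
  nb ...##: next=#  (t=1,i=1, bit3=1)
  nb ...#.: next=#  (t=3,i=0, bit2=1)
  nb ....#: next=.  (t=1,i=0, bit1=0)
  nb .....: next=#  (t=1,i=9, bit0=1)
  bits 00010011111011001010101110011101 = 334277533

334277533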